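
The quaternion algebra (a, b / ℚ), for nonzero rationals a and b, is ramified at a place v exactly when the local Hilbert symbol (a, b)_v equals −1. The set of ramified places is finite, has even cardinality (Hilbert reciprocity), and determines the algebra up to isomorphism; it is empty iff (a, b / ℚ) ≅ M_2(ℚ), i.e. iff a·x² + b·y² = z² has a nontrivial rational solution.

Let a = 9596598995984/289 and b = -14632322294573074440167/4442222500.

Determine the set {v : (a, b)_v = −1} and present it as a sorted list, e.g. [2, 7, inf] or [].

[7, 37]

(a, b) ≡ (77441, -23) mod (ℚ^×)²; places V = {2, 5, 7, 11, 13, 17, 23, 31, 37, 43, ∞}.
(a,b)_31: α=0, u≡12; β=-2, v≡8 (mod 31); (12|31)=-1, (8|31)=+1; sign (−1)^0·-1^-2·+1^0 = +1.
(a,b)_5: α=0, u≡1; β=-4, v≡3 (mod 5); (1|5)=+1, (3|5)=-1; sign (−1)^0·+1^-4·-1^0 = +1.
(a,b)_23: α=3, u≡6; β=5, v≡15 (mod 23); (6|23)=+1, (15|23)=-1; sign (−1)^1·+1^5·-1^3 = +1.
(a,b)_2: α=4, β=-2; u≡1, v≡1 (mod 8); ε(u)ε(v)=0·0, αω(v)=4·0, βω(u)=-2·0; sum ≡ 0  ⇒  +1.
(a,b)_7: α=1, u≡6; β=6, v≡3 (mod 7); (6|7)=-1, (3|7)=-1; sign (−1)^0·-1^6·-1^1 = -1.
(a,b)_∞: sgn(77441)=+, sgn(-23)=−, so +1.
(a,b)_11: α=4, u≡9; β=0, v≡6 (mod 11); (9|11)=+1, (6|11)=-1; sign (−1)^0·+1^0·-1^4 = +1.
(a,b)_17: α=-2, u≡3; β=4, v≡14 (mod 17); (3|17)=-1, (14|17)=-1; sign (−1)^0·-1^4·-1^-2 = +1.
(a,b)_37: α=1, u≡36; β=2, v≡20 (mod 37); (36|37)=+1, (20|37)=-1; sign (−1)^0·+1^2·-1^1 = -1.
(a,b)_13: α=1, u≡3; β=2, v≡1 (mod 13); (3|13)=+1, (1|13)=+1; sign (−1)^0·+1^2·+1^1 = +1.
(a,b)_43: α=0, u≡40; β=-2, v≡5 (mod 43); (40|43)=+1, (5|43)=-1; sign (−1)^0·+1^-2·-1^0 = +1.
|Ram(77441, -23)| = 2, even; anisotropic at {7, 37}.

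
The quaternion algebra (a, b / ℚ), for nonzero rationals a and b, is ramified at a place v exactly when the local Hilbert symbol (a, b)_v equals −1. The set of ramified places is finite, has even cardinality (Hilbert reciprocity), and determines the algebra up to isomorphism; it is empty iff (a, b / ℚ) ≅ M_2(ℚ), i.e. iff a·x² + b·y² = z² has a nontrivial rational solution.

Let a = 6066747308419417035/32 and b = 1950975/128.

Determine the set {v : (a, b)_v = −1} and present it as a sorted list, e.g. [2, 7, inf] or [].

(a, b) ≡ (418470, 17342) mod (ℚ^×)²; places V = {2, 3, 5, 13, 23, 29, 37, ∞}.
(a,b)_29: α=3, u≡17; β=1, v≡2 (mod 29); (17|29)=-1, (2|29)=-1; sign (−1)^0·-1^1·-1^3 = +1.
(a,b)_3: α=7, u≡2; β=2, v≡2 (mod 3); (2|3)=-1, (2|3)=-1; sign (−1)^0·-1^2·-1^7 = -1.
(a,b)_∞: sgn(418470)=+, sgn(17342)=+, so +1.
(a,b)_13: α=3, u≡11; β=1, v≡5 (mod 13); (11|13)=-1, (5|13)=-1; sign (−1)^0·-1^1·-1^3 = +1.
(a,b)_2: α=-5, β=-7; u≡3, v≡7 (mod 8); ε(u)ε(v)=1·1, αω(v)=-5·0, βω(u)=-7·1; sum ≡ 0  ⇒  +1.
(a,b)_23: α=4, u≡1; β=1, v≡16 (mod 23); (1|23)=+1, (16|23)=+1; sign (−1)^0·+1^1·+1^4 = +1.
(a,b)_5: α=1, u≡1; β=2, v≡3 (mod 5); (1|5)=+1, (3|5)=-1; sign (−1)^0·+1^2·-1^1 = -1.
(a,b)_37: α=1, u≡7; β=0, v≡11 (mod 37); (7|37)=+1, (11|37)=+1; sign (−1)^0·+1^0·+1^1 = +1.
(418470, 17342 / ℚ) ramifies at {3, 5}: a division algebra.

[3, 5]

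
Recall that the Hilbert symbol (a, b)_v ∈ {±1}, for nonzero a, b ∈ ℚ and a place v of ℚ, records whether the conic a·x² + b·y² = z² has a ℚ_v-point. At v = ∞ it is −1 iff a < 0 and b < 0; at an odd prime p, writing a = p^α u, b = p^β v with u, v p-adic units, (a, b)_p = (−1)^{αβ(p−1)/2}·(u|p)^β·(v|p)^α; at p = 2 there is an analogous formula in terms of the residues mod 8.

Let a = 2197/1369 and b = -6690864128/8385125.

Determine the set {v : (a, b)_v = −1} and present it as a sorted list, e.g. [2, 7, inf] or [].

[5, 13]

Mod squares: a ≡ 13, b ≡ -115. Check v ∈ {∞, 2, 5, 7, 13, 23, 37, 41}.
v=13: a=13^3·(≡10), b=13^2·(≡2) mod 13; (10|13)=+1, (2|13)=-1; (−1)^{3·2·6}·(+1)^2·(-1)^3 = -1.
v=∞: 13 > 0 and -115 < 0  ⇒  (a,b)_∞ = +1.
v=23: a=23^0·(≡1), b=23^1·(≡1) mod 23; (1|23)=+1, (1|23)=+1; (−1)^{0·1·11}·(+1)^1·(+1)^0 = +1.
v=37: a=37^-2·(≡14), b=37^-2·(≡34) mod 37; (14|37)=-1, (34|37)=+1; (−1)^{-2·-2·18}·(-1)^-2·(+1)^-2 = +1.
v=41: a=41^0·(≡22), b=41^2·(≡32) mod 41; (22|41)=-1, (32|41)=+1; (−1)^{0·2·20}·(-1)^2·(+1)^0 = +1.
v=2: v_2(a)=0, v_2(b)=10; units ≡ 5, 5 (mod 8); ε·ε+αω+βω = 0·0+0·1+10·1 ≡ 0  ⇒  (a,b)_2 = +1.
v=5: a=5^0·(≡3), b=5^-3·(≡2) mod 5; (3|5)=-1, (2|5)=-1; (−1)^{0·-3·2}·(-1)^-3·(-1)^0 = -1.
v=7: a=7^0·(≡5), b=7^-2·(≡1) mod 7; (5|7)=-1, (1|7)=+1; (−1)^{0·-2·3}·(-1)^-2·(+1)^0 = +1.
|Ram(13, -115)| = 2, even; anisotropic at {5, 13}.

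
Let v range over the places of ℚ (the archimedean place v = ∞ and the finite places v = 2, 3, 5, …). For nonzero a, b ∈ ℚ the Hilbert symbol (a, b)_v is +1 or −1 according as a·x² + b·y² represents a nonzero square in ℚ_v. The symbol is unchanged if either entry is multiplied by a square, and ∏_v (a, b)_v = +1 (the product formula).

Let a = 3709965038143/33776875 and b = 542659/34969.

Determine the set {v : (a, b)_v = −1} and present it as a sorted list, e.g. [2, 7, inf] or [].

[11, 43]

Mod squares: a ≡ 4736149, b ≡ 19. Check v ∈ {∞, 2, 5, 7, 11, 13, 17, 19, 31, 43}.
v=∞: 4736149 > 0 and 19 > 0  ⇒  (a,b)_∞ = +1.
v=11: a=11^-1·(≡7), b=11^-2·(≡6) mod 11; (7|11)=-1, (6|11)=-1; (−1)^{-1·-2·5}·(-1)^-2·(-1)^-1 = -1.
v=5: a=5^-4·(≡1), b=5^0·(≡1) mod 5; (1|5)=+1, (1|5)=+1; (−1)^{-4·0·2}·(+1)^0·(+1)^-4 = +1.
v=2: v_2(a)=0, v_2(b)=0; units ≡ 5, 3 (mod 8); ε·ε+αω+βω = 0·1+0·1+0·1 ≡ 0  ⇒  (a,b)_2 = +1.
v=31: a=31^1·(≡13), b=31^0·(≡4) mod 31; (13|31)=-1, (4|31)=+1; (−1)^{1·0·15}·(-1)^0·(+1)^1 = +1.
v=7: a=7^4·(≡3), b=7^0·(≡3) mod 7; (3|7)=-1, (3|7)=-1; (−1)^{4·0·3}·(-1)^0·(-1)^4 = +1.
v=13: a=13^2·(≡5), b=13^4·(≡7) mod 13; (5|13)=-1, (7|13)=-1; (−1)^{2·4·6}·(-1)^4·(-1)^2 = +1.
v=43: a=43^1·(≡32), b=43^0·(≡30) mod 43; (32|43)=-1, (30|43)=-1; (−1)^{1·0·21}·(-1)^0·(-1)^1 = -1.
v=19: a=19^3·(≡3), b=19^1·(≡11) mod 19; (3|19)=-1, (11|19)=+1; (−1)^{3·1·9}·(-1)^1·(+1)^3 = +1.
v=17: a=17^-3·(≡2), b=17^-2·(≡1) mod 17; (2|17)=+1, (1|17)=+1; (−1)^{-3·-2·8}·(+1)^-2·(+1)^-3 = +1.
Ram(4736149, 19) = {11, 43}; no ℚ_11-point on the conic.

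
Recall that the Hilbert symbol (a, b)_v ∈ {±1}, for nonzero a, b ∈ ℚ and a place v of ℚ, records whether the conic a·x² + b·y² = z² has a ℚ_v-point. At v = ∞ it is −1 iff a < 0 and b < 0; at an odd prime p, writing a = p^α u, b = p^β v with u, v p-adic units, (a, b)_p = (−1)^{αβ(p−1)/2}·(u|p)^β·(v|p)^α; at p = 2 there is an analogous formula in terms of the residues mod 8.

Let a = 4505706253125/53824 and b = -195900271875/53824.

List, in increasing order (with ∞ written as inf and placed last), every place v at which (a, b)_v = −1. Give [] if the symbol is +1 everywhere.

[5, 23]

Mod squares: a ≡ 168245, b ≡ -7315. Check v ∈ {∞, 2, 3, 5, 7, 11, 19, 23, 29}.
v=5: a=5^5·(≡4), b=5^5·(≡2) mod 5; (4|5)=+1, (2|5)=-1; (−1)^{5·5·2}·(+1)^5·(-1)^5 = -1.
v=11: a=11^1·(≡4), b=11^1·(≡7) mod 11; (4|11)=+1, (7|11)=-1; (−1)^{1·1·5}·(+1)^1·(-1)^1 = +1.
v=3: a=3^4·(≡2), b=3^4·(≡2) mod 3; (2|3)=-1, (2|3)=-1; (−1)^{4·4·1}·(-1)^4·(-1)^4 = +1.
v=29: a=29^-2·(≡6), b=29^-2·(≡1) mod 29; (6|29)=+1, (1|29)=+1; (−1)^{-2·-2·14}·(+1)^-2·(+1)^-2 = +1.
v=23: a=23^3·(≡12), b=23^2·(≡11) mod 23; (12|23)=+1, (11|23)=-1; (−1)^{3·2·11}·(+1)^2·(-1)^3 = -1.
v=∞: 168245 > 0 and -7315 < 0  ⇒  (a,b)_∞ = +1.
v=7: a=7^1·(≡2), b=7^1·(≡6) mod 7; (2|7)=+1, (6|7)=-1; (−1)^{1·1·3}·(+1)^1·(-1)^1 = +1.
v=19: a=19^1·(≡9), b=19^1·(≡12) mod 19; (9|19)=+1, (12|19)=-1; (−1)^{1·1·9}·(+1)^1·(-1)^1 = +1.
v=2: v_2(a)=-6, v_2(b)=-6; units ≡ 5, 5 (mod 8); ε·ε+αω+βω = 0·0+-6·1+-6·1 ≡ 0  ⇒  (a,b)_2 = +1.
|Ram(168245, -7315)| = 2, even; anisotropic at {5, 23}.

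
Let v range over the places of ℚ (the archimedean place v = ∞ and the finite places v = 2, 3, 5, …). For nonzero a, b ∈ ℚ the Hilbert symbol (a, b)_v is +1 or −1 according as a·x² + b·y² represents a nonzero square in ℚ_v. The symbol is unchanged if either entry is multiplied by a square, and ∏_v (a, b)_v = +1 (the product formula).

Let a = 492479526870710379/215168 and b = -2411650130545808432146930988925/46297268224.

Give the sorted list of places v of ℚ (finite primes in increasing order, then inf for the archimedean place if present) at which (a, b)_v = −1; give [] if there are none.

[7, 11, 19, 29]

Mod squares: a ≡ 13398, b ≡ -1653. Check v ∈ {∞, 2, 3, 5, 7, 11, 13, 19, 29, 41}.
v=11: a=11^1·(≡8), b=11^2·(≡8) mod 11; (8|11)=-1, (8|11)=-1; (−1)^{1·2·5}·(-1)^2·(-1)^1 = -1.
v=∞: 13398 > 0 and -1653 < 0  ⇒  (a,b)_∞ = +1.
v=41: a=41^-2·(≡4), b=41^-4·(≡27) mod 41; (4|41)=+1, (27|41)=-1; (−1)^{-2·-4·20}·(+1)^-4·(-1)^-2 = +1.
v=3: a=3^5·(≡2), b=3^7·(≡1) mod 3; (2|3)=-1, (1|3)=+1; (−1)^{5·7·1}·(-1)^7·(+1)^5 = +1.
v=19: a=19^4·(≡12), b=19^7·(≡13) mod 19; (12|19)=-1, (13|19)=-1; (−1)^{4·7·9}·(-1)^7·(-1)^4 = -1.
v=29: a=29^3·(≡11), b=29^5·(≡23) mod 29; (11|29)=-1, (23|29)=+1; (−1)^{3·5·14}·(-1)^5·(+1)^3 = -1.
v=7: a=7^3·(≡6), b=7^6·(≡5) mod 7; (6|7)=-1, (5|7)=-1; (−1)^{3·6·3}·(-1)^6·(-1)^3 = -1.
v=5: a=5^0·(≡3), b=5^2·(≡2) mod 5; (3|5)=-1, (2|5)=-1; (−1)^{0·2·2}·(-1)^2·(-1)^0 = +1.
v=2: v_2(a)=-7, v_2(b)=-14; units ≡ 3, 3 (mod 8); ε·ε+αω+βω = 1·1+-7·1+-14·1 ≡ 0  ⇒  (a,b)_2 = +1.
v=13: a=13^2·(≡7), b=13^2·(≡2) mod 13; (7|13)=-1, (2|13)=-1; (−1)^{2·2·6}·(-1)^2·(-1)^2 = +1.
|Ram(13398, -1653)| = 4, even; anisotropic at {7, 11, 19, 29}.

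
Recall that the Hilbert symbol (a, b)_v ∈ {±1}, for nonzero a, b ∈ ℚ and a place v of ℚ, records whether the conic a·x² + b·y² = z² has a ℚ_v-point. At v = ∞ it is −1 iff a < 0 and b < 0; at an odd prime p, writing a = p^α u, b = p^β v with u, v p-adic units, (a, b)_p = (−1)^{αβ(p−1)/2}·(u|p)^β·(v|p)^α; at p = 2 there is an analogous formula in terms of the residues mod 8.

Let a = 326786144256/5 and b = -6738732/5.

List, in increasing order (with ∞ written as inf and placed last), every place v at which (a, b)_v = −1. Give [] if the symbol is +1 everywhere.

[3, 5]

(a, b) ≡ (30, -7735) mod (ℚ^×)²; places V = {2, 3, 5, 7, 11, 13, 17, ∞}.
(a,b)_5: α=-1, u≡1; β=-1, v≡3 (mod 5); (1|5)=+1, (3|5)=-1; sign (−1)^0·+1^-1·-1^-1 = -1.
(a,b)_11: α=2, u≡2; β=2, v≡9 (mod 11); (2|11)=-1, (9|11)=+1; sign (−1)^0·-1^2·+1^2 = +1.
(a,b)_7: α=0, u≡1; β=1, v≡4 (mod 7); (1|7)=+1, (4|7)=+1; sign (−1)^0·+1^1·+1^0 = +1.
(a,b)_3: α=3, u≡1; β=2, v≡2 (mod 3); (1|3)=+1, (2|3)=-1; sign (−1)^0·+1^2·-1^3 = -1.
(a,b)_2: α=11, β=2; u≡7, v≡1 (mod 8); ε(u)ε(v)=1·0, αω(v)=11·0, βω(u)=2·0; sum ≡ 0  ⇒  +1.
(a,b)_13: α=2, u≡9; β=1, v≡10 (mod 13); (9|13)=+1, (10|13)=+1; sign (−1)^0·+1^1·+1^2 = +1.
(a,b)_∞: sgn(30)=+, sgn(-7735)=−, so +1.
(a,b)_17: α=2, u≡2; β=1, v≡2 (mod 17); (2|17)=+1, (2|17)=+1; sign (−1)^0·+1^1·+1^2 = +1.
(30, -7735 / ℚ) ramifies at {3, 5}: a division algebra.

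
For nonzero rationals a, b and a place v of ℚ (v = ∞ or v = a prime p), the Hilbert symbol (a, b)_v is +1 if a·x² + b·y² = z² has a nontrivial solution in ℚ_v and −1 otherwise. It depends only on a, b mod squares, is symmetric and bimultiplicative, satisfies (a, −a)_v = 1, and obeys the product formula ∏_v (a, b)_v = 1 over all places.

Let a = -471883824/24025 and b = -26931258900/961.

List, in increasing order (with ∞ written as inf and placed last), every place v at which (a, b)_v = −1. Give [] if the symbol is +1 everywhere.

Mod squares: a ≡ -11339, b ≡ -35581. Check v ∈ {∞, 2, 3, 5, 7, 13, 17, 23, 29, 31}.
v=3: a=3^2·(≡1), b=3^2·(≡2) mod 3; (1|3)=+1, (2|3)=-1; (−1)^{2·2·1}·(+1)^2·(-1)^2 = +1.
v=17: a=17^3·(≡9), b=17^1·(≡15) mod 17; (9|17)=+1, (15|17)=+1; (−1)^{3·1·8}·(+1)^1·(+1)^3 = +1.
v=23: a=23^1·(≡9), b=23^1·(≡10) mod 23; (9|23)=+1, (10|23)=-1; (−1)^{1·1·11}·(+1)^1·(-1)^1 = +1.
v=∞: -11339 < 0 and -35581 < 0  ⇒  (a,b)_∞ = -1.
v=5: a=5^-2·(≡1), b=5^2·(≡4) mod 5; (1|5)=+1, (4|5)=+1; (−1)^{-2·2·2}·(+1)^2·(+1)^-2 = +1.
v=2: v_2(a)=4, v_2(b)=2; units ≡ 5, 3 (mod 8); ε·ε+αω+βω = 0·1+4·1+2·1 ≡ 0  ⇒  (a,b)_2 = +1.
v=7: a=7^0·(≡1), b=7^1·(≡5) mod 7; (1|7)=+1, (5|7)=-1; (−1)^{0·1·3}·(+1)^1·(-1)^0 = +1.
v=13: a=13^0·(≡4), b=13^1·(≡7) mod 13; (4|13)=+1, (7|13)=-1; (−1)^{0·1·6}·(+1)^1·(-1)^0 = +1.
v=29: a=29^1·(≡19), b=29^2·(≡15) mod 29; (19|29)=-1, (15|29)=-1; (−1)^{1·2·14}·(-1)^2·(-1)^1 = -1.
v=31: a=31^-2·(≡25), b=31^-2·(≡28) mod 31; (25|31)=+1, (28|31)=+1; (−1)^{-2·-2·15}·(+1)^-2·(+1)^-2 = +1.
(-11339, -35581 / ℚ) ramifies at {29, ∞}: a division algebra.

[29, inf]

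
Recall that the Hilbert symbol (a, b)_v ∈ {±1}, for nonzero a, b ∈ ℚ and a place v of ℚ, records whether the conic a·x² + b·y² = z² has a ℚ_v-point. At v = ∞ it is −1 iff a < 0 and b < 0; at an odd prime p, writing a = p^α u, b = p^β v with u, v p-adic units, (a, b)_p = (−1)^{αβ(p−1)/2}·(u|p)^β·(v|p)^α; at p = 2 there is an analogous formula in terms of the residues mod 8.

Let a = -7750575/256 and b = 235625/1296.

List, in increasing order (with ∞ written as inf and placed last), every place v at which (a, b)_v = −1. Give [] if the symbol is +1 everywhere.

[]

Mod squares: a ≡ -703, b ≡ 377. Check v ∈ {∞, 2, 3, 5, 7, 13, 19, 29, 37}.
v=19: a=19^1·(≡9), b=19^0·(≡11) mod 19; (9|19)=+1, (11|19)=+1; (−1)^{1·0·9}·(+1)^0·(+1)^1 = +1.
v=13: a=13^0·(≡10), b=13^1·(≡9) mod 13; (10|13)=+1, (9|13)=+1; (−1)^{0·1·6}·(+1)^1·(+1)^0 = +1.
v=7: a=7^2·(≡1), b=7^0·(≡5) mod 7; (1|7)=+1, (5|7)=-1; (−1)^{2·0·3}·(+1)^0·(-1)^2 = +1.
v=3: a=3^2·(≡2), b=3^-4·(≡2) mod 3; (2|3)=-1, (2|3)=-1; (−1)^{2·-4·1}·(-1)^-4·(-1)^2 = +1.
v=2: v_2(a)=-8, v_2(b)=-4; units ≡ 1, 1 (mod 8); ε·ε+αω+βω = 0·0+-8·0+-4·0 ≡ 0  ⇒  (a,b)_2 = +1.
v=∞: -703 < 0 and 377 > 0  ⇒  (a,b)_∞ = +1.
v=37: a=37^1·(≡6), b=37^0·(≡9) mod 37; (6|37)=-1, (9|37)=+1; (−1)^{1·0·18}·(-1)^0·(+1)^1 = +1.
v=5: a=5^2·(≡2), b=5^4·(≡2) mod 5; (2|5)=-1, (2|5)=-1; (−1)^{2·4·2}·(-1)^4·(-1)^2 = +1.
v=29: a=29^0·(≡7), b=29^1·(≡22) mod 29; (7|29)=+1, (22|29)=+1; (−1)^{0·1·14}·(+1)^1·(+1)^0 = +1.
Ram(a, b) = ∅: the form -703·x² + 377·y² − z² is isotropic over every ℚ_v, so by Hasse–Minkowski it is isotropic over ℚ.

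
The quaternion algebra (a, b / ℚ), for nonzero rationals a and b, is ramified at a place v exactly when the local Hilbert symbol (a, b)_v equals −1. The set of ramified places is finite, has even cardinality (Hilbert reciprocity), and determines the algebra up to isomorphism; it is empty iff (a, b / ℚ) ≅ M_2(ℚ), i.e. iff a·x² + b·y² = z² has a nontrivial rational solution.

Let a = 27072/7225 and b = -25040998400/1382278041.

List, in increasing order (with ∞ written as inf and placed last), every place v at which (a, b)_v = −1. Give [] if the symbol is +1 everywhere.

[2, 47]

Mod squares: a ≡ 47, b ≡ -2021. Check v ∈ {∞, 2, 3, 5, 11, 17, 43, 47}.
v=11: a=11^0·(≡5), b=11^2·(≡3) mod 11; (5|11)=+1, (3|11)=+1; (−1)^{0·2·5}·(+1)^2·(+1)^0 = +1.
v=47: a=47^1·(≡28), b=47^1·(≡25) mod 47; (28|47)=+1, (25|47)=+1; (−1)^{1·1·23}·(+1)^1·(+1)^1 = -1.
v=3: a=3^2·(≡2), b=3^-14·(≡1) mod 3; (2|3)=-1, (1|3)=+1; (−1)^{2·-14·1}·(-1)^-14·(+1)^2 = +1.
v=43: a=43^0·(≡25), b=43^1·(≡29) mod 43; (25|43)=+1, (29|43)=-1; (−1)^{0·1·21}·(+1)^1·(-1)^0 = +1.
v=17: a=17^-2·(≡1), b=17^-2·(≡1) mod 17; (1|17)=+1, (1|17)=+1; (−1)^{-2·-2·8}·(+1)^-2·(+1)^-2 = +1.
v=∞: 47 > 0 and -2021 < 0  ⇒  (a,b)_∞ = +1.
v=5: a=5^-2·(≡3), b=5^2·(≡4) mod 5; (3|5)=-1, (4|5)=+1; (−1)^{-2·2·2}·(-1)^2·(+1)^-2 = +1.
v=2: v_2(a)=6, v_2(b)=12; units ≡ 7, 3 (mod 8); ε·ε+αω+βω = 1·1+6·1+12·0 ≡ 1  ⇒  (a,b)_2 = -1.
|Ram(47, -2021)| = 2, even; anisotropic at {2, 47}.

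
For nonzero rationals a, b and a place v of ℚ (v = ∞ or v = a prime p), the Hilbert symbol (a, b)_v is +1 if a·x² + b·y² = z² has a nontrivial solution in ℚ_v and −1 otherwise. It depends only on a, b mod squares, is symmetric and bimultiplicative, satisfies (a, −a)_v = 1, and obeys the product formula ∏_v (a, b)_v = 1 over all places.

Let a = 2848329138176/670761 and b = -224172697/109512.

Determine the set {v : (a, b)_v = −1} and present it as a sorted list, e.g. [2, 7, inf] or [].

Mod squares: a ≡ 1334, b ≡ -25346. Check v ∈ {∞, 2, 3, 7, 13, 19, 23, 29}.
v=7: a=7^-2·(≡1), b=7^2·(≡4) mod 7; (1|7)=+1, (4|7)=+1; (−1)^{-2·2·3}·(+1)^2·(+1)^-2 = +1.
v=∞: 1334 > 0 and -25346 < 0  ⇒  (a,b)_∞ = +1.
v=29: a=29^1·(≡26), b=29^1·(≡22) mod 29; (26|29)=-1, (22|29)=+1; (−1)^{1·1·14}·(-1)^1·(+1)^1 = -1.
v=2: v_2(a)=15, v_2(b)=-3; units ≡ 3, 7 (mod 8); ε·ε+αω+βω = 1·1+15·0+-3·1 ≡ 0  ⇒  (a,b)_2 = +1.
v=19: a=19^4·(≡6), b=19^3·(≡15) mod 19; (6|19)=+1, (15|19)=-1; (−1)^{4·3·9}·(+1)^3·(-1)^4 = +1.
v=23: a=23^1·(≡1), b=23^1·(≡13) mod 23; (1|23)=+1, (13|23)=+1; (−1)^{1·1·11}·(+1)^1·(+1)^1 = -1.
v=3: a=3^-4·(≡2), b=3^-4·(≡1) mod 3; (2|3)=-1, (1|3)=+1; (−1)^{-4·-4·1}·(-1)^-4·(+1)^-4 = +1.
v=13: a=13^-2·(≡7), b=13^-2·(≡4) mod 13; (7|13)=-1, (4|13)=+1; (−1)^{-2·-2·6}·(-1)^-2·(+1)^-2 = +1.
|Ram(1334, -25346)| = 2, even; anisotropic at {23, 29}.

[23, 29]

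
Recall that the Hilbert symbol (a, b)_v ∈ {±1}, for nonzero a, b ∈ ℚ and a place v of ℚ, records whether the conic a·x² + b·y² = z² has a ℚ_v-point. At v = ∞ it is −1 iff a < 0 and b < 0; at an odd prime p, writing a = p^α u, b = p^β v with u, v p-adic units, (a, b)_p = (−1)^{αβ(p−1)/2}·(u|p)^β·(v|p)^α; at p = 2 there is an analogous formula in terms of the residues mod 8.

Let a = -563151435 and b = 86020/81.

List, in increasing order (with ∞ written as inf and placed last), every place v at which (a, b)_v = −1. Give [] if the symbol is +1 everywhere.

Mod squares: a ≡ -563151435, b ≡ 21505. Check v ∈ {∞, 2, 3, 5, 7, 11, 17, 23, 29, 43}.
v=∞: -563151435 < 0 and 21505 > 0  ⇒  (a,b)_∞ = +1.
v=7: a=7^1·(≡4), b=7^0·(≡1) mod 7; (4|7)=+1, (1|7)=+1; (−1)^{1·0·3}·(+1)^0·(+1)^1 = +1.
v=3: a=3^1·(≡1), b=3^-4·(≡1) mod 3; (1|3)=+1, (1|3)=+1; (−1)^{1·-4·1}·(+1)^-4·(+1)^1 = +1.
v=2: v_2(a)=0, v_2(b)=2; units ≡ 5, 1 (mod 8); ε·ε+αω+βω = 0·0+0·0+2·1 ≡ 0  ⇒  (a,b)_2 = +1.
v=11: a=11^1·(≡10), b=11^1·(≡8) mod 11; (10|11)=-1, (8|11)=-1; (−1)^{1·1·5}·(-1)^1·(-1)^1 = -1.
v=29: a=29^1·(≡23), b=29^0·(≡28) mod 29; (23|29)=+1, (28|29)=+1; (−1)^{1·0·14}·(+1)^0·(+1)^1 = +1.
v=17: a=17^1·(≡2), b=17^1·(≡10) mod 17; (2|17)=+1, (10|17)=-1; (−1)^{1·1·8}·(+1)^1·(-1)^1 = -1.
v=23: a=23^1·(≡12), b=23^1·(≡5) mod 23; (12|23)=+1, (5|23)=-1; (−1)^{1·1·11}·(+1)^1·(-1)^1 = +1.
v=43: a=43^1·(≡8), b=43^0·(≡39) mod 43; (8|43)=-1, (39|43)=-1; (−1)^{1·0·21}·(-1)^0·(-1)^1 = -1.
v=5: a=5^1·(≡3), b=5^1·(≡4) mod 5; (3|5)=-1, (4|5)=+1; (−1)^{1·1·2}·(-1)^1·(+1)^1 = -1.
(-563151435, 21505 / ℚ) ramifies at {5, 11, 17, 43}: a division algebra.

[5, 11, 17, 43]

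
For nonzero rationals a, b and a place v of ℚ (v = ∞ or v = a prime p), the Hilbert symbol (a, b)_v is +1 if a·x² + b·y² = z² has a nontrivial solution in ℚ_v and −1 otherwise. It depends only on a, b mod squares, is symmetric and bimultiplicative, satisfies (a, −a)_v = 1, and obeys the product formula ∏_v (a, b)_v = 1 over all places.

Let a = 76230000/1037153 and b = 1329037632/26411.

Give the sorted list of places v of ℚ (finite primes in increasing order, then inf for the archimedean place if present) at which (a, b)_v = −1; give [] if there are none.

[2, 7, 17, 37]

(a, b) ≡ (119, 16687) mod (ℚ^×)²; places V = {2, 3, 5, 7, 11, 13, 17, 19, 37, 41, ∞}.
(a,b)_5: α=4, u≡1; β=0, v≡2 (mod 5); (1|5)=+1, (2|5)=-1; sign (−1)^0·+1^0·-1^4 = +1.
(a,b)_11: α=2, u≡9; β=-1, v≡7 (mod 11); (9|11)=+1, (7|11)=-1; sign (−1)^0·+1^-1·-1^2 = +1.
(a,b)_2: α=4, β=6; u≡7, v≡7 (mod 8); ε(u)ε(v)=1·1, αω(v)=4·0, βω(u)=6·0; sum ≡ 1  ⇒  -1.
(a,b)_17: α=-1, u≡10; β=0, v≡14 (mod 17); (10|17)=-1, (14|17)=-1; sign (−1)^0·-1^0·-1^-1 = -1.
(a,b)_3: α=2, u≡2; β=4, v≡1 (mod 3); (2|3)=-1, (1|3)=+1; sign (−1)^0·-1^4·+1^2 = +1.
(a,b)_37: α=0, u≡14; β=1, v≡26 (mod 37); (14|37)=-1, (26|37)=+1; sign (−1)^0·-1^1·+1^0 = -1.
(a,b)_41: α=0, u≡20; β=1, v≡13 (mod 41); (20|41)=+1, (13|41)=-1; sign (−1)^0·+1^1·-1^0 = +1.
(a,b)_7: α=1, u≡6; β=-4, v≡5 (mod 7); (6|7)=-1, (5|7)=-1; sign (−1)^0·-1^-4·-1^1 = -1.
(a,b)_13: α=-2, u≡2; β=2, v≡8 (mod 13); (2|13)=-1, (8|13)=-1; sign (−1)^0·-1^2·-1^-2 = +1.
(a,b)_19: α=-2, u≡6; β=0, v≡1 (mod 19); (6|19)=+1, (1|19)=+1; sign (−1)^0·+1^0·+1^-2 = +1.
(a,b)_∞: sgn(119)=+, sgn(16687)=+, so +1.
Ram(119, 16687) = {2, 7, 17, 37}; no ℚ_2-point on the conic.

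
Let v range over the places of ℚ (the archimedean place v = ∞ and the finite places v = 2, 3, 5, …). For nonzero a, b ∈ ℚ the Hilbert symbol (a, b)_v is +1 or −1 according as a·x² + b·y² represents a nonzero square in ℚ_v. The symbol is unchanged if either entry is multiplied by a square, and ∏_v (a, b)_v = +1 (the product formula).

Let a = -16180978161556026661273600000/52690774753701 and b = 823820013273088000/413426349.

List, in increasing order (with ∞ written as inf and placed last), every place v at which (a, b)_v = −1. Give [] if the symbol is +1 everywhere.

[2, 5, 7, 13]

Mod squares: a ≡ -210, b ≡ 2730. Check v ∈ {∞, 2, 3, 5, 7, 13, 17, 23, 29}.
v=7: a=7^-3·(≡3), b=7^-1·(≡5) mod 7; (3|7)=-1, (5|7)=-1; (−1)^{-3·-1·3}·(-1)^-1·(-1)^-3 = -1.
v=13: a=13^10·(≡6), b=13^5·(≡6) mod 13; (6|13)=-1, (6|13)=-1; (−1)^{10·5·6}·(-1)^5·(-1)^10 = -1.
v=29: a=29^-2·(≡16), b=29^-2·(≡4) mod 29; (16|29)=+1, (4|29)=+1; (−1)^{-2·-2·14}·(+1)^-2·(+1)^-2 = +1.
v=3: a=3^-7·(≡2), b=3^-5·(≡1) mod 3; (2|3)=-1, (1|3)=+1; (−1)^{-7·-5·1}·(-1)^-5·(+1)^-7 = +1.
v=∞: -210 < 0 and 2730 > 0  ⇒  (a,b)_∞ = +1.
v=2: v_2(a)=27, v_2(b)=25; units ≡ 7, 5 (mod 8); ε·ε+αω+βω = 1·0+27·1+25·0 ≡ 1  ⇒  (a,b)_2 = -1.
v=23: a=23^4·(≡14), b=23^2·(≡6) mod 23; (14|23)=-1, (6|23)=+1; (−1)^{4·2·11}·(-1)^2·(+1)^4 = +1.
v=5: a=5^5·(≡3), b=5^3·(≡1) mod 5; (3|5)=-1, (1|5)=+1; (−1)^{5·3·2}·(-1)^3·(+1)^5 = -1.
v=17: a=17^-4·(≡12), b=17^-2·(≡5) mod 17; (12|17)=-1, (5|17)=-1; (−1)^{-4·-2·8}·(-1)^-2·(-1)^-4 = +1.
Ram(-210, 2730) = {2, 5, 7, 13}; no ℚ_2-point on the conic.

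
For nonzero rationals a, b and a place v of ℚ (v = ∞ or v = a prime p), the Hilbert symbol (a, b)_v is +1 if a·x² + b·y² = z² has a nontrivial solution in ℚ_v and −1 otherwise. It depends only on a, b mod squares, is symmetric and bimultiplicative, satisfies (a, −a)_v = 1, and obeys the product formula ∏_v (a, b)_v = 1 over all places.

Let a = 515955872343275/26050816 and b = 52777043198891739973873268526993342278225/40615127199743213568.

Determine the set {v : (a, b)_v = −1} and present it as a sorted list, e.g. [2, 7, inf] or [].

[2, 3, 13, 19, 37, 43]

(a, b) ≡ (14746979, 840577803) mod (ℚ^×)²; places V = {2, 3, 5, 7, 11, 13, 19, 23, 29, 31, 37, 43, ∞}.
(a,b)_37: α=1, u≡28; β=3, v≡24 (mod 37); (28|37)=+1, (24|37)=-1; sign (−1)^0·+1^3·-1^1 = -1.
(a,b)_2: α=-8, β=-40; u≡3, v≡3 (mod 8); ε(u)ε(v)=1·1, αω(v)=-8·1, βω(u)=-40·1; sum ≡ 1  ⇒  -1.
(a,b)_7: α=2, u≡1; β=6, v≡1 (mod 7); (1|7)=+1, (1|7)=+1; sign (−1)^0·+1^6·+1^2 = +1.
(a,b)_3: α=0, u≡2; β=-1, v≡2 (mod 3); (2|3)=-1, (2|3)=-1; sign (−1)^0·-1^-1·-1^0 = -1.
(a,b)_31: α=1, u≡18; β=3, v≡11 (mod 31); (18|31)=+1, (11|31)=-1; sign (−1)^1·+1^3·-1^1 = +1.
(a,b)_19: α=0, u≡18; β=3, v≡7 (mod 19); (18|19)=-1, (7|19)=+1; sign (−1)^0·-1^3·+1^0 = -1.
(a,b)_∞: sgn(14746979)=+, sgn(840577803)=+, so +1.
(a,b)_11: α=-2, u≡3; β=-4, v≡7 (mod 11); (3|11)=+1, (7|11)=-1; sign (−1)^0·+1^-4·-1^-2 = +1.
(a,b)_43: α=1, u≡42; β=3, v≡19 (mod 43); (42|43)=-1, (19|43)=-1; sign (−1)^1·-1^3·-1^1 = -1.
(a,b)_23: α=1, u≡8; β=3, v≡5 (mod 23); (8|23)=+1, (5|23)=-1; sign (−1)^1·+1^3·-1^1 = +1.
(a,b)_29: α=-2, u≡11; β=-2, v≡15 (mod 29); (11|29)=-1, (15|29)=-1; sign (−1)^0·-1^-2·-1^-2 = +1.
(a,b)_5: α=2, u≡1; β=2, v≡3 (mod 5); (1|5)=+1, (3|5)=-1; sign (−1)^0·+1^2·-1^2 = +1.
(a,b)_13: α=5, u≡4; β=11, v≡11 (mod 13); (4|13)=+1, (11|13)=-1; sign (−1)^0·+1^11·-1^5 = -1.
(14746979, 840577803 / ℚ) ramifies at {2, 3, 13, 19, 37, 43}: a division algebra.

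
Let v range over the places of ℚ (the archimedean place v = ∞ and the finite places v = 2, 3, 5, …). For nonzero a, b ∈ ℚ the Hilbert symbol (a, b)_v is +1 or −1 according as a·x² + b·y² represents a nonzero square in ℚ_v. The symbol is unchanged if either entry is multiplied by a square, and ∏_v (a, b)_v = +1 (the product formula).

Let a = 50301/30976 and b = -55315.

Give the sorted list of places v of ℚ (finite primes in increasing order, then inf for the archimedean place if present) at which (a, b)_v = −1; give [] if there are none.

(a, b) ≡ (69, -55315) mod (ℚ^×)²; places V = {2, 3, 5, 11, 13, 23, 37, ∞}.
(a,b)_13: α=0, u≡3; β=1, v≡9 (mod 13); (3|13)=+1, (9|13)=+1; sign (−1)^0·+1^1·+1^0 = +1.
(a,b)_37: α=0, u≡29; β=1, v≡22 (mod 37); (29|37)=-1, (22|37)=-1; sign (−1)^0·-1^1·-1^0 = -1.
(a,b)_2: α=-8, β=0; u≡5, v≡5 (mod 8); ε(u)ε(v)=0·0, αω(v)=-8·1, βω(u)=0·1; sum ≡ 0  ⇒  +1.
(a,b)_3: α=7, u≡2; β=0, v≡2 (mod 3); (2|3)=-1, (2|3)=-1; sign (−1)^0·-1^0·-1^7 = -1.
(a,b)_5: α=0, u≡1; β=1, v≡2 (mod 5); (1|5)=+1, (2|5)=-1; sign (−1)^0·+1^1·-1^0 = +1.
(a,b)_∞: sgn(69)=+, sgn(-55315)=−, so +1.
(a,b)_11: α=-2, u≡3; β=0, v≡4 (mod 11); (3|11)=+1, (4|11)=+1; sign (−1)^0·+1^0·+1^-2 = +1.
(a,b)_23: α=1, u≡18; β=1, v≡10 (mod 23); (18|23)=+1, (10|23)=-1; sign (−1)^1·+1^1·-1^1 = +1.
Ram(69, -55315) = {3, 37}; no ℚ_3-point on the conic.

[3, 37]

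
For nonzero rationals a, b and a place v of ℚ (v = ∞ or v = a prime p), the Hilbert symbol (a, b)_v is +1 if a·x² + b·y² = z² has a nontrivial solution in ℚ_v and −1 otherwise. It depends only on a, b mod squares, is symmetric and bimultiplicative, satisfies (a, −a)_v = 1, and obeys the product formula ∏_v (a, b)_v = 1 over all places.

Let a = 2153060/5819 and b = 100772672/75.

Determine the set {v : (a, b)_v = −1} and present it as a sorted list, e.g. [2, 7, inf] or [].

(a, b) ≡ (715, 231) mod (ℚ^×)²; places V = {2, 3, 5, 7, 11, 13, 23, ∞}.
(a,b)_11: α=-1, u≡8; β=3, v≡6 (mod 11); (8|11)=-1, (6|11)=-1; sign (−1)^1·-1^3·-1^-1 = -1.
(a,b)_5: α=1, u≡3; β=-2, v≡4 (mod 5); (3|5)=-1, (4|5)=+1; sign (−1)^0·-1^-2·+1^1 = +1.
(a,b)_3: α=0, u≡1; β=-1, v≡2 (mod 3); (1|3)=+1, (2|3)=-1; sign (−1)^0·+1^-1·-1^0 = +1.
(a,b)_∞: sgn(715)=+, sgn(231)=+, so +1.
(a,b)_7: α=2, u≡4; β=1, v≡3 (mod 7); (4|7)=+1, (3|7)=-1; sign (−1)^0·+1^1·-1^2 = +1.
(a,b)_13: α=3, u≡12; β=2, v≡3 (mod 13); (12|13)=+1, (3|13)=+1; sign (−1)^0·+1^2·+1^3 = +1.
(a,b)_2: α=2, β=6; u≡3, v≡7 (mod 8); ε(u)ε(v)=1·1, αω(v)=2·0, βω(u)=6·1; sum ≡ 1  ⇒  -1.
(a,b)_23: α=-2, u≡9; β=0, v≡2 (mod 23); (9|23)=+1, (2|23)=+1; sign (−1)^0·+1^0·+1^-2 = +1.
(715, 231 / ℚ) ramifies at {2, 11}: a division algebra.

[2, 11]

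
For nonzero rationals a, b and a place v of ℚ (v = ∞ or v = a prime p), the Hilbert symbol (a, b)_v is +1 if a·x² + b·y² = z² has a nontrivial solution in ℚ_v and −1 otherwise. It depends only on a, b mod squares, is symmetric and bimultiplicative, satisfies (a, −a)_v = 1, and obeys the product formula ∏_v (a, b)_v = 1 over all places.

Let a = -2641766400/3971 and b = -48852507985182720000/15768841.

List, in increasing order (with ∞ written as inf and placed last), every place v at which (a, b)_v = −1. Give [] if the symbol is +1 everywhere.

Mod squares: a ≡ -286, b ≡ -7. Check v ∈ {∞, 2, 3, 5, 7, 11, 13, 19}.
v=3: a=3^4·(≡2), b=3^8·(≡2) mod 3; (2|3)=-1, (2|3)=-1; (−1)^{4·8·1}·(-1)^8·(-1)^4 = +1.
v=13: a=13^1·(≡9), b=13^2·(≡5) mod 13; (9|13)=+1, (5|13)=-1; (−1)^{1·2·6}·(+1)^2·(-1)^1 = -1.
v=5: a=5^2·(≡4), b=5^4·(≡3) mod 5; (4|5)=+1, (3|5)=-1; (−1)^{2·4·2}·(+1)^4·(-1)^2 = +1.
v=∞: -286 < 0 and -7 < 0  ⇒  (a,b)_∞ = -1.
v=11: a=11^-1·(≡10), b=11^-2·(≡4) mod 11; (10|11)=-1, (4|11)=+1; (−1)^{-1·-2·5}·(-1)^-2·(+1)^-1 = +1.
v=19: a=19^-2·(≡2), b=19^-4·(≡10) mod 19; (2|19)=-1, (10|19)=-1; (−1)^{-2·-4·9}·(-1)^-4·(-1)^-2 = +1.
v=2: v_2(a)=11, v_2(b)=22; units ≡ 1, 1 (mod 8); ε·ε+αω+βω = 0·0+11·0+22·0 ≡ 0  ⇒  (a,b)_2 = +1.
v=7: a=7^2·(≡4), b=7^5·(≡5) mod 7; (4|7)=+1, (5|7)=-1; (−1)^{2·5·3}·(+1)^5·(-1)^2 = +1.
|Ram(-286, -7)| = 2, even; anisotropic at {13, ∞}.

[13, inf]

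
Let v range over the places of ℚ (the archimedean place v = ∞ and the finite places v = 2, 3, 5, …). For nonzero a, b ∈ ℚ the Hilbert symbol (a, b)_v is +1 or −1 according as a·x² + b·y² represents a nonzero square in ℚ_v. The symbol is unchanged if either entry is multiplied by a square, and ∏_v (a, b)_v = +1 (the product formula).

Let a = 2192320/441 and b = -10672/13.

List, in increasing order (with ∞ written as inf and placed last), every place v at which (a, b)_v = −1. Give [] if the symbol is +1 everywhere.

Mod squares: a ≡ 34255, b ≡ -8671. Check v ∈ {∞, 2, 3, 5, 7, 13, 17, 23, 29, 31}.
v=∞: 34255 > 0 and -8671 < 0  ⇒  (a,b)_∞ = +1.
v=2: v_2(a)=6, v_2(b)=4; units ≡ 7, 1 (mod 8); ε·ε+αω+βω = 1·0+6·0+4·0 ≡ 0  ⇒  (a,b)_2 = +1.
v=23: a=23^0·(≡13), b=23^1·(≡5) mod 23; (13|23)=+1, (5|23)=-1; (−1)^{0·1·11}·(+1)^1·(-1)^0 = +1.
v=17: a=17^1·(≡2), b=17^0·(≡16) mod 17; (2|17)=+1, (16|17)=+1; (−1)^{1·0·8}·(+1)^0·(+1)^1 = +1.
v=29: a=29^0·(≡6), b=29^1·(≡23) mod 29; (6|29)=+1, (23|29)=+1; (−1)^{0·1·14}·(+1)^1·(+1)^0 = +1.
v=7: a=7^-2·(≡2), b=7^0·(≡4) mod 7; (2|7)=+1, (4|7)=+1; (−1)^{-2·0·3}·(+1)^0·(+1)^-2 = +1.
v=13: a=13^1·(≡9), b=13^-1·(≡1) mod 13; (9|13)=+1, (1|13)=+1; (−1)^{1·-1·6}·(+1)^-1·(+1)^1 = +1.
v=31: a=31^1·(≡19), b=31^0·(≡28) mod 31; (19|31)=+1, (28|31)=+1; (−1)^{1·0·15}·(+1)^0·(+1)^1 = +1.
v=3: a=3^-2·(≡1), b=3^0·(≡2) mod 3; (1|3)=+1, (2|3)=-1; (−1)^{-2·0·1}·(+1)^0·(-1)^-2 = +1.
v=5: a=5^1·(≡4), b=5^0·(≡1) mod 5; (4|5)=+1, (1|5)=+1; (−1)^{1·0·2}·(+1)^0·(+1)^1 = +1.
Every local symbol is +1, so the conic 34255·x² + -8671·y² = z² has ℚ_v-points for all v and hence a ℚ-point; (a, b / ℚ) ≅ M_2(ℚ).

[]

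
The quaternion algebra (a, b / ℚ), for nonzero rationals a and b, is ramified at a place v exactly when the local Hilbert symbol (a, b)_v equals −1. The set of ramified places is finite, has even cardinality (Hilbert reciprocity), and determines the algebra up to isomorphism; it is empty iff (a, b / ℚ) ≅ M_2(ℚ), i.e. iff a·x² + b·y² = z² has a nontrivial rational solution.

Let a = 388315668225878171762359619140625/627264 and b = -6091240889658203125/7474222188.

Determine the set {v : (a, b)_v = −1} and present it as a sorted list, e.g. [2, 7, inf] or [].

(a, b) ≡ (177905, -22287) mod (ℚ^×)²; places V = {2, 3, 5, 7, 11, 13, 17, 19, 23, 47, 59, ∞}.
(a,b)_13: α=3, u≡4; β=0, v≡6 (mod 13); (4|13)=+1, (6|13)=-1; sign (−1)^0·+1^0·-1^3 = -1.
(a,b)_∞: sgn(177905)=+, sgn(-22287)=−, so +1.
(a,b)_47: α=0, u≡31; β=-2, v≡22 (mod 47); (31|47)=-1, (22|47)=-1; sign (−1)^0·-1^-2·-1^0 = +1.
(a,b)_11: α=-2, u≡8; β=2, v≡2 (mod 11); (8|11)=-1, (2|11)=-1; sign (−1)^0·-1^2·-1^-2 = +1.
(a,b)_17: α=3, u≡12; β=3, v≡13 (mod 17); (12|17)=-1, (13|17)=+1; sign (−1)^0·-1^3·+1^3 = -1.
(a,b)_23: α=3, u≡22; β=1, v≡15 (mod 23); (22|23)=-1, (15|23)=-1; sign (−1)^1·-1^1·-1^3 = -1.
(a,b)_2: α=-6, β=-2; u≡1, v≡1 (mod 8); ε(u)ε(v)=0·0, αω(v)=-6·0, βω(u)=-2·0; sum ≡ 0  ⇒  +1.
(a,b)_5: α=15, u≡1; β=10, v≡3 (mod 5); (1|5)=+1, (3|5)=-1; sign (−1)^0·+1^10·-1^15 = -1.
(a,b)_59: α=0, u≡28; β=-2, v≡29 (mod 59); (28|59)=+1, (29|59)=+1; sign (−1)^0·+1^-2·+1^0 = +1.
(a,b)_3: α=-4, u≡2; β=-5, v≡2 (mod 3); (2|3)=-1, (2|3)=-1; sign (−1)^0·-1^-5·-1^-4 = -1.
(a,b)_19: α=0, u≡10; β=1, v≡4 (mod 19); (10|19)=-1, (4|19)=+1; sign (−1)^0·-1^1·+1^0 = -1.
(a,b)_7: α=13, u≡6; β=4, v≡2 (mod 7); (6|7)=-1, (2|7)=+1; sign (−1)^0·-1^4·+1^13 = +1.
|Ram(177905, -22287)| = 6, even; anisotropic at {3, 5, 13, 17, 19, 23}.

[3, 5, 13, 17, 19, 23]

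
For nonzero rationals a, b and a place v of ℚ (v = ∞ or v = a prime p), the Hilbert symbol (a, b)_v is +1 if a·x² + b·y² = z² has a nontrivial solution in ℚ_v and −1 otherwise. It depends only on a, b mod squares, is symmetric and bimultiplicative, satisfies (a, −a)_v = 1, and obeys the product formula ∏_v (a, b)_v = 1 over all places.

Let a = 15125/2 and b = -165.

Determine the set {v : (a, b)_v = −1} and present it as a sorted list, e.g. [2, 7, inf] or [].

(a, b) ≡ (10, -165) mod (ℚ^×)²; places V = {2, 3, 5, 11, ∞}.
(a,b)_5: α=3, u≡3; β=1, v≡2 (mod 5); (3|5)=-1, (2|5)=-1; sign (−1)^0·-1^1·-1^3 = +1.
(a,b)_2: α=-1, β=0; u≡5, v≡3 (mod 8); ε(u)ε(v)=0·1, αω(v)=-1·1, βω(u)=0·1; sum ≡ 1  ⇒  -1.
(a,b)_3: α=0, u≡1; β=1, v≡2 (mod 3); (1|3)=+1, (2|3)=-1; sign (−1)^0·+1^1·-1^0 = +1.
(a,b)_∞: sgn(10)=+, sgn(-165)=−, so +1.
(a,b)_11: α=2, u≡2; β=1, v≡7 (mod 11); (2|11)=-1, (7|11)=-1; sign (−1)^0·-1^1·-1^2 = -1.
|Ram(10, -165)| = 2, even; anisotropic at {2, 11}.

[2, 11]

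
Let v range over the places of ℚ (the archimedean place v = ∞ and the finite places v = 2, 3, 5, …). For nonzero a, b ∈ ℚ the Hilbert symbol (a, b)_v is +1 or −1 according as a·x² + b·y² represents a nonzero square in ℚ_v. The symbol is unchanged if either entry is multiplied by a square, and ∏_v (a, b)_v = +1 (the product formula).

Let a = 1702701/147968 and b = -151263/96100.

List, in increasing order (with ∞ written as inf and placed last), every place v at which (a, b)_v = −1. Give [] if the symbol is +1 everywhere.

Mod squares: a ≡ 858, b ≡ -7. Check v ∈ {∞, 2, 3, 5, 7, 11, 13, 17, 31}.
v=5: a=5^0·(≡2), b=5^-2·(≡3) mod 5; (2|5)=-1, (3|5)=-1; (−1)^{0·-2·2}·(-1)^-2·(-1)^0 = +1.
v=7: a=7^2·(≡4), b=7^5·(≡3) mod 7; (4|7)=+1, (3|7)=-1; (−1)^{2·5·3}·(+1)^5·(-1)^2 = +1.
v=∞: 858 > 0 and -7 < 0  ⇒  (a,b)_∞ = +1.
v=13: a=13^1·(≡1), b=13^0·(≡11) mod 13; (1|13)=+1, (11|13)=-1; (−1)^{1·0·6}·(+1)^0·(-1)^1 = -1.
v=3: a=3^5·(≡1), b=3^2·(≡2) mod 3; (1|3)=+1, (2|3)=-1; (−1)^{5·2·1}·(+1)^2·(-1)^5 = -1.
v=2: v_2(a)=-9, v_2(b)=-2; units ≡ 5, 1 (mod 8); ε·ε+αω+βω = 0·0+-9·0+-2·1 ≡ 0  ⇒  (a,b)_2 = +1.
v=31: a=31^0·(≡30), b=31^-2·(≡29) mod 31; (30|31)=-1, (29|31)=-1; (−1)^{0·-2·15}·(-1)^-2·(-1)^0 = +1.
v=11: a=11^1·(≡3), b=11^0·(≡5) mod 11; (3|11)=+1, (5|11)=+1; (−1)^{1·0·5}·(+1)^0·(+1)^1 = +1.
v=17: a=17^-2·(≡16), b=17^0·(≡14) mod 17; (16|17)=+1, (14|17)=-1; (−1)^{-2·0·8}·(+1)^0·(-1)^-2 = +1.
Ram(858, -7) = {3, 13}; no ℚ_3-point on the conic.

[3, 13]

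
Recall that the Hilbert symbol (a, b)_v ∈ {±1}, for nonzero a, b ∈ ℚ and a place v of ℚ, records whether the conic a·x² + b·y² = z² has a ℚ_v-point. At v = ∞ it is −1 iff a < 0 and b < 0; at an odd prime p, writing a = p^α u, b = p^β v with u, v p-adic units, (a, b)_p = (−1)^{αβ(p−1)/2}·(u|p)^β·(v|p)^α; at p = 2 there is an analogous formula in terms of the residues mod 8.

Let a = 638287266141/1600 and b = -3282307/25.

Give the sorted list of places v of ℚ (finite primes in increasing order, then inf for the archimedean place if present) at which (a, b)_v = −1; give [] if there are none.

(a, b) ≡ (70920807349, -3282307) mod (ℚ^×)²; places V = {2, 3, 5, 7, 17, 19, 23, 29, 31, 37, 41, ∞}.
(a,b)_3: α=2, u≡1; β=0, v≡2 (mod 3); (1|3)=+1, (2|3)=-1; sign (−1)^0·+1^0·-1^2 = +1.
(a,b)_41: α=1, u≡21; β=0, v≡34 (mod 41); (21|41)=+1, (34|41)=-1; sign (−1)^0·+1^0·-1^1 = -1.
(a,b)_2: α=-6, β=0; u≡5, v≡5 (mod 8); ε(u)ε(v)=0·0, αω(v)=-6·1, βω(u)=0·1; sum ≡ 0  ⇒  +1.
(a,b)_17: α=1, u≡2; β=0, v≡13 (mod 17); (2|17)=+1, (13|17)=+1; sign (−1)^0·+1^0·+1^1 = +1.
(a,b)_31: α=1, u≡14; β=0, v≡20 (mod 31); (14|31)=+1, (20|31)=+1; sign (−1)^0·+1^0·+1^1 = +1.
(a,b)_37: α=1, u≡15; β=1, v≡8 (mod 37); (15|37)=-1, (8|37)=-1; sign (−1)^0·-1^1·-1^1 = +1.
(a,b)_7: α=1, u≡1; β=1, v≡2 (mod 7); (1|7)=+1, (2|7)=+1; sign (−1)^1·+1^1·+1^1 = -1.
(a,b)_23: α=1, u≡8; β=1, v≡3 (mod 23); (8|23)=+1, (3|23)=+1; sign (−1)^1·+1^1·+1^1 = -1.
(a,b)_5: α=-2, u≡4; β=-2, v≡3 (mod 5); (4|5)=+1, (3|5)=-1; sign (−1)^0·+1^-2·-1^-2 = +1.
(a,b)_∞: sgn(70920807349)=+, sgn(-3282307)=−, so +1.
(a,b)_19: α=1, u≡7; β=1, v≡15 (mod 19); (7|19)=+1, (15|19)=-1; sign (−1)^1·+1^1·-1^1 = +1.
(a,b)_29: α=1, u≡3; β=1, v≡28 (mod 29); (3|29)=-1, (28|29)=+1; sign (−1)^0·-1^1·+1^1 = -1.
Ram(70920807349, -3282307) = {7, 23, 29, 41}; no ℚ_7-point on the conic.

[7, 23, 29, 41]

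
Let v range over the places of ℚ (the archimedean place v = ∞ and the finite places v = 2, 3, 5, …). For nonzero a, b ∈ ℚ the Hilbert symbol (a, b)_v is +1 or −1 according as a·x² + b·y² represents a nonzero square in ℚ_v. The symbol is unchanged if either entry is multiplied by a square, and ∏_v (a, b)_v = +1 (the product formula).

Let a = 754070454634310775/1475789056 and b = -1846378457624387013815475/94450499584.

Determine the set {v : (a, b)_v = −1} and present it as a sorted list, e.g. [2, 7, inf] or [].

[19, 43]

(a, b) ≡ (559, -9139) mod (ℚ^×)²; places V = {2, 3, 5, 7, 13, 19, 37, 43, ∞}.
(a,b)_19: α=2, u≡12; β=3, v≡13 (mod 19); (12|19)=-1, (13|19)=-1; sign (−1)^0·-1^3·-1^2 = -1.
(a,b)_43: α=3, u≡15; β=4, v≡29 (mod 43); (15|43)=+1, (29|43)=-1; sign (−1)^0·+1^4·-1^3 = -1.
(a,b)_7: α=-8, u≡6; β=-8, v≡5 (mod 7); (6|7)=-1, (5|7)=-1; sign (−1)^0·-1^-8·-1^-8 = +1.
(a,b)_5: α=2, u≡1; β=2, v≡4 (mod 5); (1|5)=+1, (4|5)=+1; sign (−1)^0·+1^2·+1^2 = +1.
(a,b)_∞: sgn(559)=+, sgn(-9139)=−, so +1.
(a,b)_13: α=1, u≡3; β=1, v≡10 (mod 13); (3|13)=+1, (10|13)=+1; sign (−1)^0·+1^1·+1^1 = +1.
(a,b)_2: α=-8, β=-14; u≡7, v≡5 (mod 8); ε(u)ε(v)=1·0, αω(v)=-8·1, βω(u)=-14·0; sum ≡ 0  ⇒  +1.
(a,b)_37: α=2, u≡10; β=3, v≡21 (mod 37); (10|37)=+1, (21|37)=+1; sign (−1)^0·+1^3·+1^2 = +1.
(a,b)_3: α=10, u≡1; β=14, v≡2 (mod 3); (1|3)=+1, (2|3)=-1; sign (−1)^0·+1^14·-1^10 = +1.
|Ram(559, -9139)| = 2, even; anisotropic at {19, 43}.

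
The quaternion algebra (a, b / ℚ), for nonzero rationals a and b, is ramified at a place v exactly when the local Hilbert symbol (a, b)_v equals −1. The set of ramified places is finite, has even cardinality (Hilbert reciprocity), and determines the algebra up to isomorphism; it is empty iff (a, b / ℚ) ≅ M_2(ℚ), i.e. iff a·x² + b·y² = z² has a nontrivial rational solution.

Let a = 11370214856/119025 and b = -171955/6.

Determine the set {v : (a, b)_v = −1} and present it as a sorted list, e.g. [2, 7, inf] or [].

Mod squares: a ≡ 34034, b ≡ -3570. Check v ∈ {∞, 2, 3, 5, 7, 11, 13, 17, 23}.
v=∞: 34034 > 0 and -3570 < 0  ⇒  (a,b)_∞ = +1.
v=7: a=7^1·(≡2), b=7^1·(≡2) mod 7; (2|7)=+1, (2|7)=+1; (−1)^{1·1·3}·(+1)^1·(+1)^1 = -1.
v=23: a=23^-2·(≡20), b=23^0·(≡18) mod 23; (20|23)=-1, (18|23)=+1; (−1)^{-2·0·11}·(-1)^0·(+1)^-2 = +1.
v=2: v_2(a)=3, v_2(b)=-1; units ≡ 1, 7 (mod 8); ε·ε+αω+βω = 0·1+3·0+-1·0 ≡ 0  ⇒  (a,b)_2 = +1.
v=17: a=17^5·(≡15), b=17^3·(≡14) mod 17; (15|17)=+1, (14|17)=-1; (−1)^{5·3·8}·(+1)^3·(-1)^5 = -1.
v=11: a=11^1·(≡4), b=11^0·(≡5) mod 11; (4|11)=+1, (5|11)=+1; (−1)^{1·0·5}·(+1)^0·(+1)^1 = +1.
v=3: a=3^-2·(≡2), b=3^-1·(≡1) mod 3; (2|3)=-1, (1|3)=+1; (−1)^{-2·-1·1}·(-1)^-1·(+1)^-2 = -1.
v=5: a=5^-2·(≡1), b=5^1·(≡4) mod 5; (1|5)=+1, (4|5)=+1; (−1)^{-2·1·2}·(+1)^1·(+1)^-2 = +1.
v=13: a=13^1·(≡5), b=13^0·(≡8) mod 13; (5|13)=-1, (8|13)=-1; (−1)^{1·0·6}·(-1)^0·(-1)^1 = -1.
(34034, -3570 / ℚ) ramifies at {3, 7, 13, 17}: a division algebra.

[3, 7, 13, 17]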